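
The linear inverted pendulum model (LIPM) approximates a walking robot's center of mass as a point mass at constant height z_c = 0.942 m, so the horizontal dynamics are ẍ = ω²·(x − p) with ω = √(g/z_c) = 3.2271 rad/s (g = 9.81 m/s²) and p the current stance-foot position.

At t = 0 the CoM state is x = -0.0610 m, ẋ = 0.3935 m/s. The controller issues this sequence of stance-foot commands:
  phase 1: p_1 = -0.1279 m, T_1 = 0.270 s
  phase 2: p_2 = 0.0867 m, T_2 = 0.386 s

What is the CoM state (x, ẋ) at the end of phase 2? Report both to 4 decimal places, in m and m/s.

x = 0.4639, ẋ = 1.4378

phase 1: p=-0.1279, T=0.270, ωT=0.871317, cosh=1.404228, sinh=0.985828; start (x,ẋ)=(-0.061000, 0.393500) → end (x,ẋ)=(0.086251, 0.765397)
phase 2: p=0.0867, T=0.386, ωT=1.245661, cosh=1.881490, sinh=1.593740; start (x,ẋ)=(0.086251, 0.765397) → end (x,ẋ)=(0.463855, 1.437778)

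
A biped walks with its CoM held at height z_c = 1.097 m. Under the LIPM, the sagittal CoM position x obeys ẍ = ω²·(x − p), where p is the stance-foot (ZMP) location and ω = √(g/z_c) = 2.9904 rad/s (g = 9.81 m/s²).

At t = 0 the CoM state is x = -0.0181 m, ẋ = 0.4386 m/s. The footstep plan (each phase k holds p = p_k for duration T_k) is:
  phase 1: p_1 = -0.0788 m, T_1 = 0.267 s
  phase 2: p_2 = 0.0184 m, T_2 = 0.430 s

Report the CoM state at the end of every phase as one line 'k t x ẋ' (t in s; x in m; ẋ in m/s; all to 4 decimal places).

phase 1: p=-0.0788, T=0.267, ωT=0.798437, cosh=1.336048, sinh=0.886016; start (x,ẋ)=(-0.018100, 0.438600) → end (x,ẋ)=(0.132250, 0.746818)
phase 2: p=0.0184, T=0.430, ωT=1.285872, cosh=1.947115, sinh=1.670706; start (x,ẋ)=(0.132250, 0.746818) → end (x,ẋ)=(0.657318, 2.022942)

1 0.2670 0.1322 0.7468
2 0.6970 0.6573 2.0229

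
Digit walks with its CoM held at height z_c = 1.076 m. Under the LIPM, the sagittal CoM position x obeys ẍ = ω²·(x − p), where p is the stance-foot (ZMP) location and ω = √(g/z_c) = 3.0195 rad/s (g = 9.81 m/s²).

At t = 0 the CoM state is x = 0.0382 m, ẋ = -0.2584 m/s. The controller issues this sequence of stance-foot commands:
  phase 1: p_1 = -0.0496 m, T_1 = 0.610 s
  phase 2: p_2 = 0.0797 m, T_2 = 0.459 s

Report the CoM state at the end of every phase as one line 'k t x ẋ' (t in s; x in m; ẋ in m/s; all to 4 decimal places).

phase 1: p=-0.0496, T=0.610, ωT=1.841895, cosh=3.233499, sinh=3.074982; start (x,ẋ)=(0.038200, -0.258400) → end (x,ẋ)=(-0.028847, -0.020321)
phase 2: p=0.0797, T=0.459, ωT=1.385951, cosh=2.124355, sinh=1.874269; start (x,ẋ)=(-0.028847, -0.020321) → end (x,ẋ)=(-0.163506, -0.657474)

1 0.6100 -0.0288 -0.0203
2 1.0690 -0.1635 -0.6575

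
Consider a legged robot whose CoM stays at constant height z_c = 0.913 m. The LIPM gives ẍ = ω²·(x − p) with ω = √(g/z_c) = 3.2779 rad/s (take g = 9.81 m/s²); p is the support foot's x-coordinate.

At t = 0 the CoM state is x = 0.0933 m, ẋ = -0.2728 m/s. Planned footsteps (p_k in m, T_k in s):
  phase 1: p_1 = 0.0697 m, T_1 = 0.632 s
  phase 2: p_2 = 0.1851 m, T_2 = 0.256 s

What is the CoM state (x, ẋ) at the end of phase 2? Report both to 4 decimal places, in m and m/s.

x = -0.5181, ẋ = -2.1608

phase 1: p=0.0697, T=0.632, ωT=2.071633, cosh=4.031877, sinh=3.905897; start (x,ẋ)=(0.093300, -0.272800) → end (x,ẋ)=(-0.160212, -0.797742)
phase 2: p=0.1851, T=0.256, ωT=0.839142, cosh=1.373231, sinh=0.941150; start (x,ẋ)=(-0.160212, -0.797742) → end (x,ẋ)=(-0.518141, -2.160771)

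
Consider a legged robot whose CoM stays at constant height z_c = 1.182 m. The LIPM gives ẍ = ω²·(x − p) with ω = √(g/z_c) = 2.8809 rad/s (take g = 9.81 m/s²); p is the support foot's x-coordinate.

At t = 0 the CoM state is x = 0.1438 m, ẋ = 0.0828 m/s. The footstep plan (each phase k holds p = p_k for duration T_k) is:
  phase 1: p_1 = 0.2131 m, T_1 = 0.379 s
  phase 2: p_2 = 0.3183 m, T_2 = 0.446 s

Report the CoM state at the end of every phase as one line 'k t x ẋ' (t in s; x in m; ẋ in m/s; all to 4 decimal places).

1 0.3790 0.1362 -0.1267
2 0.8250 -0.1093 -1.1218

phase 1: p=0.2131, T=0.379, ωT=1.091861, cosh=1.657703, sinh=1.322112; start (x,ẋ)=(0.143800, 0.082800) → end (x,ẋ)=(0.136220, -0.126697)
phase 2: p=0.3183, T=0.446, ωT=1.284881, cosh=1.945461, sinh=1.668778; start (x,ẋ)=(0.136220, -0.126697) → end (x,ẋ)=(-0.109320, -1.121849)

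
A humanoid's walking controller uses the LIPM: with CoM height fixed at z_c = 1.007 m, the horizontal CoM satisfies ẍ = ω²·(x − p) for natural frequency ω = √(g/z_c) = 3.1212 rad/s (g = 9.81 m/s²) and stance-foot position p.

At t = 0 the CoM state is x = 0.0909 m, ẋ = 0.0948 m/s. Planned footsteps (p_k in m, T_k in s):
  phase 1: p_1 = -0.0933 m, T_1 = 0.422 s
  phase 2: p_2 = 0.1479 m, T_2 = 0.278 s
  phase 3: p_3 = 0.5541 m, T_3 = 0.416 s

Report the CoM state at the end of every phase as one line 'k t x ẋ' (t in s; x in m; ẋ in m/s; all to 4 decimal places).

phase 1: p=-0.0933, T=0.422, ωT=1.317146, cosh=2.000327, sinh=1.732428; start (x,ẋ)=(0.090900, 0.094800) → end (x,ẋ)=(0.327779, 1.185647)
phase 2: p=0.1479, T=0.278, ωT=0.867694, cosh=1.400665, sinh=0.980747; start (x,ẋ)=(0.327779, 1.185647) → end (x,ẋ)=(0.772406, 2.211324)
phase 3: p=0.5541, T=0.416, ωT=1.298419, cosh=1.968232, sinh=1.695269; start (x,ẋ)=(0.772406, 2.211324) → end (x,ẋ)=(2.184849, 5.507513)

1 0.4220 0.3278 1.1856
2 0.7000 0.7724 2.2113
3 1.1160 2.1848 5.5075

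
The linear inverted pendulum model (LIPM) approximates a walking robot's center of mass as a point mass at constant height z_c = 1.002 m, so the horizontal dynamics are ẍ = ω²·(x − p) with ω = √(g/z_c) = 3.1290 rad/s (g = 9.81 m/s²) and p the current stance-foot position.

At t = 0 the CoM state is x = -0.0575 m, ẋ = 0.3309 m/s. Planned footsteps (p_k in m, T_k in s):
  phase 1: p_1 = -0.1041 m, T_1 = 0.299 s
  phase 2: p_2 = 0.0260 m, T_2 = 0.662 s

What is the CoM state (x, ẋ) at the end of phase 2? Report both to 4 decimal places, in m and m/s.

phase 1: p=-0.1041, T=0.299, ωT=0.935571, cosh=1.470515, sinh=1.078153; start (x,ẋ)=(-0.057500, 0.330900) → end (x,ẋ)=(0.078444, 0.643800)
phase 2: p=0.0260, T=0.662, ωT=2.071398, cosh=4.030960, sinh=3.904950; start (x,ẋ)=(0.078444, 0.643800) → end (x,ẋ)=(1.040852, 3.235920)

x = 1.0409, ẋ = 3.2359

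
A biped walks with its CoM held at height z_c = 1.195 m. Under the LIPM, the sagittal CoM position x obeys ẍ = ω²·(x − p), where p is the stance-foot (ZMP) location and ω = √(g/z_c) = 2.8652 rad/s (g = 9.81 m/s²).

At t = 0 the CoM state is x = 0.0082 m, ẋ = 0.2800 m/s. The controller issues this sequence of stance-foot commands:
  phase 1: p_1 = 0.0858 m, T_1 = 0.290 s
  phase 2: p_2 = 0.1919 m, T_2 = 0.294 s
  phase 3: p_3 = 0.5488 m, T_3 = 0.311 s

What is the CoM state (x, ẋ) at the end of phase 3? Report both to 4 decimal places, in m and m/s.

phase 1: p=0.0858, T=0.290, ωT=0.830908, cosh=1.365528, sinh=0.929874; start (x,ẋ)=(0.008200, 0.280000) → end (x,ẋ)=(0.070706, 0.175600)
phase 2: p=0.1919, T=0.294, ωT=0.842369, cosh=1.376275, sinh=0.945586; start (x,ẋ)=(0.070706, 0.175600) → end (x,ẋ)=(0.083057, -0.086675)
phase 3: p=0.5488, T=0.311, ωT=0.891077, cosh=1.423984, sinh=1.013770; start (x,ẋ)=(0.083057, -0.086675) → end (x,ẋ)=(-0.145078, -1.476247)

x = -0.1451, ẋ = -1.4762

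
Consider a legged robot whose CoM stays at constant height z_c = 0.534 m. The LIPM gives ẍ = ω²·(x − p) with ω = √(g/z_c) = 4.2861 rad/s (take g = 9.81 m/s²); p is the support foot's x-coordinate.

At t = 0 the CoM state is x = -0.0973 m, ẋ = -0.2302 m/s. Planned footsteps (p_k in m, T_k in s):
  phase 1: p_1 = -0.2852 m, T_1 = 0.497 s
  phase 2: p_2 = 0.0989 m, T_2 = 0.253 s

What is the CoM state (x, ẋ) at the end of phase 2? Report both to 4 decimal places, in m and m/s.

x = 1.1410, ẋ = 4.9816

phase 1: p=-0.2852, T=0.497, ωT=2.130192, cosh=4.267647, sinh=4.148833; start (x,ẋ)=(-0.097300, -0.230200) → end (x,ẋ)=(0.293863, 2.358884)
phase 2: p=0.0989, T=0.253, ωT=1.084383, cosh=1.647863, sinh=1.309753; start (x,ẋ)=(0.293863, 2.358884) → end (x,ẋ)=(1.141004, 4.981589)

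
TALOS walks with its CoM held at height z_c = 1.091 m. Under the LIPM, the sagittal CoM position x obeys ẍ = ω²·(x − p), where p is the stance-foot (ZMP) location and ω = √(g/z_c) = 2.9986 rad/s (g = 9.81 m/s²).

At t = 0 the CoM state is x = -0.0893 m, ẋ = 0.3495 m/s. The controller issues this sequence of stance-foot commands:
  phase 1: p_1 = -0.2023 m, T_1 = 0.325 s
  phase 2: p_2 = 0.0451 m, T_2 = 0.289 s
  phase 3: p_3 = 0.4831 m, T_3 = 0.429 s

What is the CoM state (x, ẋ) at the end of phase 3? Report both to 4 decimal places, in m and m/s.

x = 1.1693, ẋ = 2.5070

phase 1: p=-0.2023, T=0.325, ωT=0.974545, cosh=1.513663, sinh=1.136299; start (x,ẋ)=(-0.089300, 0.349500) → end (x,ẋ)=(0.101184, 0.914051)
phase 2: p=0.0451, T=0.289, ωT=0.866595, cosh=1.399589, sinh=0.979209; start (x,ẋ)=(0.101184, 0.914051) → end (x,ẋ)=(0.422083, 1.443974)
phase 3: p=0.4831, T=0.429, ωT=1.286399, cosh=1.947997, sinh=1.671733; start (x,ẋ)=(0.422083, 1.443974) → end (x,ẋ)=(1.169262, 2.506988)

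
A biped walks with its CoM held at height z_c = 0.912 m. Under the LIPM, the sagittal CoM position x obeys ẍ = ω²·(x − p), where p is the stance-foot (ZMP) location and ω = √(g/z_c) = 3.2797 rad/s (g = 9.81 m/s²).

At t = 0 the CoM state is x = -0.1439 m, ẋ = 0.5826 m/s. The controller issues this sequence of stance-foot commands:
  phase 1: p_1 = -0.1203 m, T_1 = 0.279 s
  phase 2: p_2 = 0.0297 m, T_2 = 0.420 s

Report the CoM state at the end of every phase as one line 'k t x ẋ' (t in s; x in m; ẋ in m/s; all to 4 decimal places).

phase 1: p=-0.1203, T=0.279, ωT=0.915036, cosh=1.448684, sinh=1.048182; start (x,ẋ)=(-0.143900, 0.582600) → end (x,ẋ)=(0.031708, 0.762873)
phase 2: p=0.0297, T=0.420, ωT=1.377474, cosh=2.108544, sinh=1.856329; start (x,ẋ)=(0.031708, 0.762873) → end (x,ẋ)=(0.465725, 1.620778)

1 0.2790 0.0317 0.7629
2 0.6990 0.4657 1.6208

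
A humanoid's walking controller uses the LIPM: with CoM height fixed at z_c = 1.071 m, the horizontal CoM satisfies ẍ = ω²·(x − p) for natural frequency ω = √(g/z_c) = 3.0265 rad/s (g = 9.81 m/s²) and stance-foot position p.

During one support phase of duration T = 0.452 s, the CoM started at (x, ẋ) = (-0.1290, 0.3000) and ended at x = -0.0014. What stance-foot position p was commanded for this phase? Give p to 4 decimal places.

ωT = 3.0265·0.452 = 1.367978; cosh(ωT) = 2.091011, sinh(ωT) = 1.836390
x(T) = p + (x₀−p)·cosh(ωT) + (ẋ₀/ω)·sinh(ωT) ⇒ p·(1 − cosh) = x(T) − x₀·cosh − (ẋ₀/ω)·sinh
numerator   = -0.0014 − (-0.1290)·2.091011 − (0.3000/3.0265)·1.836390 = 0.086309
denominator = 1 − 2.091011 = -1.091011
p = 0.086309 / -1.091011 = -0.0791

p = -0.0791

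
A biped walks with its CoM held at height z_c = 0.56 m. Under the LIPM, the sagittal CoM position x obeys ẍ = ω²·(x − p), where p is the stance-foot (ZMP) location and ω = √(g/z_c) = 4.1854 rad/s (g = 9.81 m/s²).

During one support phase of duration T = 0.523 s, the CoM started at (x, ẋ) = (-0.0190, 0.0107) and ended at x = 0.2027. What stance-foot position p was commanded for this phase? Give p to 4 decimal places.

p = -0.0788

ωT = 4.1854·0.523 = 2.188964; cosh(ωT) = 4.518998, sinh(ωT) = 4.406965
x(T) = p + (x₀−p)·cosh(ωT) + (ẋ₀/ω)·sinh(ωT) ⇒ p·(1 − cosh) = x(T) − x₀·cosh − (ẋ₀/ω)·sinh
numerator   = 0.2027 − (-0.0190)·4.518998 − (0.0107/4.1854)·4.406965 = 0.277295
denominator = 1 − 4.518998 = -3.518998
p = 0.277295 / -3.518998 = -0.0788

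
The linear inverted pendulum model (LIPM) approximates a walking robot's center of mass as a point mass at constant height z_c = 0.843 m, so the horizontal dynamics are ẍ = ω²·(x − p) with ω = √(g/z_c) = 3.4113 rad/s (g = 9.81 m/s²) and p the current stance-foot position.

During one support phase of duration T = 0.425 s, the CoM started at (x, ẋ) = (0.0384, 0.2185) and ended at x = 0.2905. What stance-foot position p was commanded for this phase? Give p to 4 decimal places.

p = -0.0602

ωT = 3.4113·0.425 = 1.449803; cosh(ωT) = 2.248445, sinh(ωT) = 2.013828
x(T) = p + (x₀−p)·cosh(ωT) + (ẋ₀/ω)·sinh(ωT) ⇒ p·(1 − cosh) = x(T) − x₀·cosh − (ẋ₀/ω)·sinh
numerator   = 0.2905 − (0.0384)·2.248445 − (0.2185/3.4113)·2.013828 = 0.075170
denominator = 1 − 2.248445 = -1.248445
p = 0.075170 / -1.248445 = -0.0602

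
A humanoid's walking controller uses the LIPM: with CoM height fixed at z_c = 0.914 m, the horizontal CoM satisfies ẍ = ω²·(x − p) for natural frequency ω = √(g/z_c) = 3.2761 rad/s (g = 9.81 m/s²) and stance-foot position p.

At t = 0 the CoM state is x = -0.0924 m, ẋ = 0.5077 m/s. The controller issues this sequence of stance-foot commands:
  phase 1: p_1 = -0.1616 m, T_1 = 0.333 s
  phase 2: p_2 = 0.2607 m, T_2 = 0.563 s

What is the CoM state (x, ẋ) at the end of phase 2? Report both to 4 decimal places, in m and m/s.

phase 1: p=-0.1616, T=0.333, ωT=1.090941, cosh=1.656488, sinh=1.320587; start (x,ẋ)=(-0.092400, 0.507700) → end (x,ẋ)=(0.157682, 1.140384)
phase 2: p=0.2607, T=0.563, ωT=1.844444, cosh=3.241349, sinh=3.083236; start (x,ẋ)=(0.157682, 1.140384) → end (x,ẋ)=(1.000031, 2.655794)

x = 1.0000, ẋ = 2.6558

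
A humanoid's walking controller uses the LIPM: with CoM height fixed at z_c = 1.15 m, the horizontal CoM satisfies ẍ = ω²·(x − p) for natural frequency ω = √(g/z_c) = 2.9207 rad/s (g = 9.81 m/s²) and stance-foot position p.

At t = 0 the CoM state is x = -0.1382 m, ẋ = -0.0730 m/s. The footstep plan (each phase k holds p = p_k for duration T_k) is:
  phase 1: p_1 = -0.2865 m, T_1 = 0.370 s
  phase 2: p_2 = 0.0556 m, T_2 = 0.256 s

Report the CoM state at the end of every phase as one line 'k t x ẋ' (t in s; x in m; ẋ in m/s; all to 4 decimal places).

1 0.3700 -0.0754 0.4447
2 0.6260 0.0110 0.2614

phase 1: p=-0.2865, T=0.370, ωT=1.080659, cosh=1.642996, sinh=1.303624; start (x,ẋ)=(-0.138200, -0.073000) → end (x,ẋ)=(-0.075426, 0.444713)
phase 2: p=0.0556, T=0.256, ωT=0.747699, cosh=1.292795, sinh=0.819340; start (x,ẋ)=(-0.075426, 0.444713) → end (x,ẋ)=(0.010964, 0.261370)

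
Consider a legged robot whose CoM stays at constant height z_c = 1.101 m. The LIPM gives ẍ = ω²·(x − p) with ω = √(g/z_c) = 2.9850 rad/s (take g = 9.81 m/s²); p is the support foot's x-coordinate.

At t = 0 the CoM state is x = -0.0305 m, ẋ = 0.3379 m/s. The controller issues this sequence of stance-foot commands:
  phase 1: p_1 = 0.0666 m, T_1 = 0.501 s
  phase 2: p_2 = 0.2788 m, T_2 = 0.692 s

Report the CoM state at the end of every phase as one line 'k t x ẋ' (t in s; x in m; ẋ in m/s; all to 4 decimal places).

1 0.5010 0.0789 0.1776
2 1.1930 -0.2914 -1.6040

phase 1: p=0.0666, T=0.501, ωT=1.495485, cosh=2.342820, sinh=2.118680; start (x,ẋ)=(-0.030500, 0.337900) → end (x,ẋ)=(0.078945, 0.177553)
phase 2: p=0.2788, T=0.692, ωT=2.065620, cosh=4.008464, sinh=3.881724; start (x,ẋ)=(0.078945, 0.177553) → end (x,ẋ)=(-0.291418, -1.603990)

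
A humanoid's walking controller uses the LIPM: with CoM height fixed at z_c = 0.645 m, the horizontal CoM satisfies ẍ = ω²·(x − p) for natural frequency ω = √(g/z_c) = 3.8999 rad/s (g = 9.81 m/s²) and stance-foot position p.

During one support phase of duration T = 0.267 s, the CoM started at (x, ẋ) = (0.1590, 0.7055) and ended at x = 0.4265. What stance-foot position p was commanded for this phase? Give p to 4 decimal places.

p = 0.0861

ωT = 3.8999·0.267 = 1.041273; cosh(ωT) = 1.592913, sinh(ωT) = 1.239908
x(T) = p + (x₀−p)·cosh(ωT) + (ẋ₀/ω)·sinh(ωT) ⇒ p·(1 − cosh) = x(T) − x₀·cosh − (ẋ₀/ω)·sinh
numerator   = 0.4265 − (0.1590)·1.592913 − (0.7055/3.8999)·1.239908 = -0.051075
denominator = 1 − 1.592913 = -0.592913
p = -0.051075 / -0.592913 = 0.0861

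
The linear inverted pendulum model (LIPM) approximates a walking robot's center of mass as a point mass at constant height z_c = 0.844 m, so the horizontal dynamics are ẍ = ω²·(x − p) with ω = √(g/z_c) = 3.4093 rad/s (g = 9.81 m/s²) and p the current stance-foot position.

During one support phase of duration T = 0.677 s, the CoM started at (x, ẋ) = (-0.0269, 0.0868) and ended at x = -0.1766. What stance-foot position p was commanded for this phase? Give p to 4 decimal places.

ωT = 3.4093·0.677 = 2.308096; cosh(ωT) = 5.077356, sinh(ωT) = 4.977906
x(T) = p + (x₀−p)·cosh(ωT) + (ẋ₀/ω)·sinh(ωT) ⇒ p·(1 − cosh) = x(T) − x₀·cosh − (ẋ₀/ω)·sinh
numerator   = -0.1766 − (-0.0269)·5.077356 − (0.0868/3.4093)·4.977906 = -0.166755
denominator = 1 − 5.077356 = -4.077356
p = -0.166755 / -4.077356 = 0.0409

p = 0.0409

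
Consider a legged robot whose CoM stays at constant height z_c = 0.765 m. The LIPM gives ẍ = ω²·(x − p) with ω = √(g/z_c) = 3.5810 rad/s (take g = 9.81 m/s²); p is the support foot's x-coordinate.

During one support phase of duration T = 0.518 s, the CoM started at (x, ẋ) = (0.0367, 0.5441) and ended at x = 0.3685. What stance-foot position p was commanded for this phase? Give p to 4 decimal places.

p = 0.0991

ωT = 3.5810·0.518 = 1.854958; cosh(ωT) = 3.273945, sinh(ωT) = 3.117485
x(T) = p + (x₀−p)·cosh(ωT) + (ẋ₀/ω)·sinh(ωT) ⇒ p·(1 − cosh) = x(T) − x₀·cosh − (ẋ₀/ω)·sinh
numerator   = 0.3685 − (0.0367)·3.273945 − (0.5441/3.5810)·3.117485 = -0.225327
denominator = 1 − 3.273945 = -2.273945
p = -0.225327 / -2.273945 = 0.0991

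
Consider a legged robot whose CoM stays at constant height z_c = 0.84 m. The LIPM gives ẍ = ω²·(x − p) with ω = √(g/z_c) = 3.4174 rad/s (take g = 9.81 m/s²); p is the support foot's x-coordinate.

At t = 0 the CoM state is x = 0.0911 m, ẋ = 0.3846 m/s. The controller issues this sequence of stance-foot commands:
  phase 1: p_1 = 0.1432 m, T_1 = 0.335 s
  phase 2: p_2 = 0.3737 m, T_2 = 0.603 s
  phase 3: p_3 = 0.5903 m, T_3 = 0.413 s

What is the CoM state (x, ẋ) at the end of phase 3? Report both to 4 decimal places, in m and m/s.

phase 1: p=0.1432, T=0.335, ωT=1.144829, cosh=1.730091, sinh=1.411813; start (x,ẋ)=(0.091100, 0.384600) → end (x,ẋ)=(0.211950, 0.414025)
phase 2: p=0.3737, T=0.603, ωT=2.060692, cosh=3.989384, sinh=3.862018; start (x,ẋ)=(0.211950, 0.414025) → end (x,ẋ)=(0.196308, -0.483082)
phase 3: p=0.5903, T=0.413, ωT=1.411386, cosh=2.172721, sinh=1.928916; start (x,ẋ)=(0.196308, -0.483082) → end (x,ẋ)=(-0.538404, -3.646747)

x = -0.5384, ẋ = -3.6467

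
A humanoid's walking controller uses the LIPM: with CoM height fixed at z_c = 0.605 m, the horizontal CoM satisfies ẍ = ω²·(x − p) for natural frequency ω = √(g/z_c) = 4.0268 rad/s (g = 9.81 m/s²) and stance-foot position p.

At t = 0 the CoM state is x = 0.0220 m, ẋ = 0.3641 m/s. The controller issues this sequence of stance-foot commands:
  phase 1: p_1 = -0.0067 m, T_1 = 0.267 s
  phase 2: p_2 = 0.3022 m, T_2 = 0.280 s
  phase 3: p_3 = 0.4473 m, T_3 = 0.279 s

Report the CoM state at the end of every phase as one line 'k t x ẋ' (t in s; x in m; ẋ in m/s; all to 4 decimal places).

1 0.2670 0.1573 0.7452
2 0.5470 0.3108 0.4649
3 0.8260 0.3740 0.0346

phase 1: p=-0.0067, T=0.267, ωT=1.075156, cosh=1.635847, sinh=1.294602; start (x,ẋ)=(0.022000, 0.364100) → end (x,ẋ)=(0.157306, 0.745228)
phase 2: p=0.3022, T=0.280, ωT=1.127504, cosh=1.705890, sinh=1.382049; start (x,ẋ)=(0.157306, 0.745228) → end (x,ẋ)=(0.310798, 0.464906)
phase 3: p=0.4473, T=0.279, ωT=1.123477, cosh=1.700339, sinh=1.375191; start (x,ẋ)=(0.310798, 0.464906) → end (x,ẋ)=(0.373970, 0.034601)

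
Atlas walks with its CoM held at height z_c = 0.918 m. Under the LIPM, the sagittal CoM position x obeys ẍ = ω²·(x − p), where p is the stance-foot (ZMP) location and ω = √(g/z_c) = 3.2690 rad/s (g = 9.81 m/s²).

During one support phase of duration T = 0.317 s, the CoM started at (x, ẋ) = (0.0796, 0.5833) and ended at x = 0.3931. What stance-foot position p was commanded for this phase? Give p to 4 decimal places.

ωT = 3.2690·0.317 = 1.036273; cosh(ωT) = 1.586733, sinh(ωT) = 1.231959
x(T) = p + (x₀−p)·cosh(ωT) + (ẋ₀/ω)·sinh(ωT) ⇒ p·(1 − cosh) = x(T) − x₀·cosh − (ẋ₀/ω)·sinh
numerator   = 0.3931 − (0.0796)·1.586733 − (0.5833/3.2690)·1.231959 = 0.046973
denominator = 1 − 1.586733 = -0.586733
p = 0.046973 / -0.586733 = -0.0801

p = -0.0801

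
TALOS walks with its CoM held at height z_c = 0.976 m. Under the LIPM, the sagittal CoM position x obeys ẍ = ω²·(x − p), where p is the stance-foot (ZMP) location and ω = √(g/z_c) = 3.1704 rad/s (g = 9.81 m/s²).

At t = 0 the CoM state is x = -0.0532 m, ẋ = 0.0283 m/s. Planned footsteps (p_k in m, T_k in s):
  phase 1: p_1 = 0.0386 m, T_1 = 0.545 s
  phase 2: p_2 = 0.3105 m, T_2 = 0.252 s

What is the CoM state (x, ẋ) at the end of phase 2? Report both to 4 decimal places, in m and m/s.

phase 1: p=0.0386, T=0.545, ωT=1.727868, cosh=2.903152, sinh=2.725489; start (x,ẋ)=(-0.053200, 0.028300) → end (x,ẋ)=(-0.203581, -0.711075)
phase 2: p=0.3105, T=0.252, ωT=0.798941, cosh=1.336495, sinh=0.886690; start (x,ẋ)=(-0.203581, -0.711075) → end (x,ẋ)=(-0.575438, -2.395512)

x = -0.5754, ẋ = -2.3955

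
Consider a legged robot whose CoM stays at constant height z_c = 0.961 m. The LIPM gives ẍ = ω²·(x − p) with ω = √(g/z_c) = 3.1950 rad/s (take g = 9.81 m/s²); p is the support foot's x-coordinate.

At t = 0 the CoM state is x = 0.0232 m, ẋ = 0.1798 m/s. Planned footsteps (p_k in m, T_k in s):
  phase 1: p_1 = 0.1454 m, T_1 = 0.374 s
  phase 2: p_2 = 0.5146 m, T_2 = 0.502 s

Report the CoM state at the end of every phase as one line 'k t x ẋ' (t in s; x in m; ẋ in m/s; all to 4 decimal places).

phase 1: p=0.1454, T=0.374, ωT=1.194930, cosh=1.803026, sinh=1.500301; start (x,ẋ)=(0.023200, 0.179800) → end (x,ẋ)=(0.009500, -0.261577)
phase 2: p=0.5146, T=0.502, ωT=1.603890, cosh=2.586725, sinh=2.385612; start (x,ẋ)=(0.009500, -0.261577) → end (x,ẋ)=(-0.987266, -4.526513)

1 0.3740 0.0095 -0.2616
2 0.8760 -0.9873 -4.5265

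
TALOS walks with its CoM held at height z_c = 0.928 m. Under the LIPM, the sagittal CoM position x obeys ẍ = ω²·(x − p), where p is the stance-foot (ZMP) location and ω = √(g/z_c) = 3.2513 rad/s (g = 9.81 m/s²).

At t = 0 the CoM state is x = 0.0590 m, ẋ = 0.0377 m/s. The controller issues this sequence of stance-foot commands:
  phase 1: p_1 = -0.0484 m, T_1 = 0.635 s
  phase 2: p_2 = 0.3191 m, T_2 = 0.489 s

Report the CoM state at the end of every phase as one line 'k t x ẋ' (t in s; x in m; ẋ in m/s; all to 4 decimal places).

phase 1: p=-0.0484, T=0.635, ωT=2.064576, cosh=4.004412, sinh=3.877540; start (x,ẋ)=(0.059000, 0.037700) → end (x,ẋ)=(0.426635, 1.504963)
phase 2: p=0.3191, T=0.489, ωT=1.589886, cosh=2.553569, sinh=2.349620; start (x,ẋ)=(0.426635, 1.504963) → end (x,ẋ)=(1.681292, 4.664523)

1 0.6350 0.4266 1.5050
2 1.1240 1.6813 4.6645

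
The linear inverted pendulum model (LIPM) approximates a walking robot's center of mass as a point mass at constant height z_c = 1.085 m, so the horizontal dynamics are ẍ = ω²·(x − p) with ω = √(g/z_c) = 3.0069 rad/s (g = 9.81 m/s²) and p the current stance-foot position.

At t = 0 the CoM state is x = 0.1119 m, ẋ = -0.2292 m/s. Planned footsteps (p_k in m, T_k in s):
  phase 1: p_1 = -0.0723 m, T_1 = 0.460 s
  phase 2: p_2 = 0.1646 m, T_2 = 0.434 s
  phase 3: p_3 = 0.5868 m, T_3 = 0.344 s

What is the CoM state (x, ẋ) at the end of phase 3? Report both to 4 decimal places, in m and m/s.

x = 0.9142, ẋ = 1.4853

phase 1: p=-0.0723, T=0.460, ωT=1.383174, cosh=2.119160, sinh=1.868378; start (x,ẋ)=(0.111900, -0.229200) → end (x,ẋ)=(0.175633, 0.549129)
phase 2: p=0.1646, T=0.434, ωT=1.304995, cosh=1.979422, sinh=1.708248; start (x,ẋ)=(0.175633, 0.549129) → end (x,ẋ)=(0.498404, 1.143628)
phase 3: p=0.5868, T=0.344, ωT=1.034374, cosh=1.584396, sinh=1.228947; start (x,ẋ)=(0.498404, 1.143628) → end (x,ẋ)=(0.914156, 1.485306)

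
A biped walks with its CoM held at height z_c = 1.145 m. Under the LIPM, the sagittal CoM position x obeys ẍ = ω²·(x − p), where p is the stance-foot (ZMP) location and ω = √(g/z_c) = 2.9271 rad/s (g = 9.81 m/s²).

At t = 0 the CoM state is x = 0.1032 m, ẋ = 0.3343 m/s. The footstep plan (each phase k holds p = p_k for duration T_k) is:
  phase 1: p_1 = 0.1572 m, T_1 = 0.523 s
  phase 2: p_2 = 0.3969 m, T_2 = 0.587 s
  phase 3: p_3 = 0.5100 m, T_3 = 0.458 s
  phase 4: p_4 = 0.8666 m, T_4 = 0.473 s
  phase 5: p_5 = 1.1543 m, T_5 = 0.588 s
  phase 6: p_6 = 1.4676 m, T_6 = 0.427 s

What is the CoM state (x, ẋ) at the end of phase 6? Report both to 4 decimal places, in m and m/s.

x = -0.6393, ẋ = -5.8461

phase 1: p=0.1572, T=0.523, ωT=1.530873, cosh=2.419279, sinh=2.202932; start (x,ẋ)=(0.103200, 0.334300) → end (x,ẋ)=(0.278153, 0.460562)
phase 2: p=0.3969, T=0.587, ωT=1.718208, cosh=2.876958, sinh=2.697570; start (x,ẋ)=(0.278153, 0.460562) → end (x,ẋ)=(0.479716, 0.387382)
phase 3: p=0.5100, T=0.458, ωT=1.340612, cosh=2.041533, sinh=1.779848; start (x,ẋ)=(0.479716, 0.387382) → end (x,ẋ)=(0.683726, 0.633081)
phase 4: p=0.8666, T=0.473, ωT=1.384518, cosh=2.121673, sinh=1.871229; start (x,ẋ)=(0.683726, 0.633081) → end (x,ẋ)=(0.883315, 0.341538)
phase 5: p=1.1543, T=0.588, ωT=1.721135, cosh=2.884866, sinh=2.706003; start (x,ẋ)=(0.883315, 0.341538) → end (x,ẋ)=(0.688284, -1.161113)
phase 6: p=1.4676, T=0.427, ωT=1.249872, cosh=1.888218, sinh=1.601677; start (x,ẋ)=(0.688284, -1.161113) → end (x,ẋ)=(-0.639267, -5.846078)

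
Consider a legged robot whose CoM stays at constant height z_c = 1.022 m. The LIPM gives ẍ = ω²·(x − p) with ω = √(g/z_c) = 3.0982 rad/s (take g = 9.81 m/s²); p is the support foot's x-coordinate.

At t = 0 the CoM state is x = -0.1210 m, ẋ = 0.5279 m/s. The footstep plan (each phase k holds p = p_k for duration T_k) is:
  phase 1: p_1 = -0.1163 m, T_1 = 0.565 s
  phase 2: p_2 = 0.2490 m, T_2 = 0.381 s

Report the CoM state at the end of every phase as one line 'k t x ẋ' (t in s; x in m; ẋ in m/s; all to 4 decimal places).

1 0.5650 0.3455 1.5249
2 0.9460 1.1464 3.1570

phase 1: p=-0.1163, T=0.565, ωT=1.750483, cosh=2.965536, sinh=2.791846; start (x,ẋ)=(-0.121000, 0.527900) → end (x,ẋ)=(0.345463, 1.524853)
phase 2: p=0.2490, T=0.381, ωT=1.180414, cosh=1.781437, sinh=1.474285; start (x,ẋ)=(0.345463, 1.524853) → end (x,ẋ)=(1.146447, 3.157035)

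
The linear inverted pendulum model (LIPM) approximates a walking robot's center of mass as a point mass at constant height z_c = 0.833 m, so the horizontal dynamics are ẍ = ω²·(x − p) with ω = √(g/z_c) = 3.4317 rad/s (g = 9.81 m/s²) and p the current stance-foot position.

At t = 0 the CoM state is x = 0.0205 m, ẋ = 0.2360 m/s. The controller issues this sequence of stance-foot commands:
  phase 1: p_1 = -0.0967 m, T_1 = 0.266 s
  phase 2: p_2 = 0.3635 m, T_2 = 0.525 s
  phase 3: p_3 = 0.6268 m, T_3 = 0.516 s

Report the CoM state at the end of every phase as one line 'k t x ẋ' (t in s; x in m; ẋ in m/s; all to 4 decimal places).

1 0.2660 0.1447 0.7616
2 0.7910 0.3366 0.1573
3 1.3070 -0.1197 -2.3656

phase 1: p=-0.0967, T=0.266, ωT=0.912832, cosh=1.446377, sinh=1.044991; start (x,ẋ)=(0.020500, 0.236000) → end (x,ẋ)=(0.144680, 0.761636)
phase 2: p=0.3635, T=0.525, ωT=1.801643, cosh=3.112310, sinh=2.947282; start (x,ẋ)=(0.144680, 0.761636) → end (x,ẋ)=(0.336588, 0.157260)
phase 3: p=0.6268, T=0.516, ωT=1.770757, cosh=3.022752, sinh=2.852548; start (x,ẋ)=(0.336588, 0.157260) → end (x,ẋ)=(-0.119719, -2.365554)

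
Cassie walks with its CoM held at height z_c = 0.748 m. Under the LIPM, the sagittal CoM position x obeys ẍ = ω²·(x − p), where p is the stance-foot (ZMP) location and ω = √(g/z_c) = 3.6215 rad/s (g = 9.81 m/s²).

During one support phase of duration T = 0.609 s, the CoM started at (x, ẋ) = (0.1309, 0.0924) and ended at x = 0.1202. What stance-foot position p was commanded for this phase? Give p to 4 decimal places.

p = 0.1657

ωT = 3.6215·0.609 = 2.205494; cosh(ωT) = 4.592462, sinh(ωT) = 4.482266
x(T) = p + (x₀−p)·cosh(ωT) + (ẋ₀/ω)·sinh(ωT) ⇒ p·(1 − cosh) = x(T) − x₀·cosh − (ẋ₀/ω)·sinh
numerator   = 0.1202 − (0.1309)·4.592462 − (0.0924/3.6215)·4.482266 = -0.595315
denominator = 1 − 4.592462 = -3.592462
p = -0.595315 / -3.592462 = 0.1657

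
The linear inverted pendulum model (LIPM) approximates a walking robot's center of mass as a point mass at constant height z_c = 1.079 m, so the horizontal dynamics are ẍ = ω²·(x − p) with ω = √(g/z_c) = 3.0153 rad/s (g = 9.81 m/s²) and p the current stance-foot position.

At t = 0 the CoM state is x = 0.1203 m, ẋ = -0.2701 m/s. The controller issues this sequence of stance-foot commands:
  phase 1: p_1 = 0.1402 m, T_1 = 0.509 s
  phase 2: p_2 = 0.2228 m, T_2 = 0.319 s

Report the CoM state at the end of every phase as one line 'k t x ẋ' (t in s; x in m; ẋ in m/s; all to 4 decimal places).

phase 1: p=0.1402, T=0.509, ωT=1.534788, cosh=2.427921, sinh=2.212419; start (x,ẋ)=(0.120300, -0.270100) → end (x,ẋ)=(-0.106296, -0.788536)
phase 2: p=0.2228, T=0.319, ωT=0.961881, cosh=1.499393, sinh=1.117220; start (x,ẋ)=(-0.106296, -0.788536) → end (x,ẋ)=(-0.562811, -2.290971)

1 0.5090 -0.1063 -0.7885
2 0.8280 -0.5628 -2.2910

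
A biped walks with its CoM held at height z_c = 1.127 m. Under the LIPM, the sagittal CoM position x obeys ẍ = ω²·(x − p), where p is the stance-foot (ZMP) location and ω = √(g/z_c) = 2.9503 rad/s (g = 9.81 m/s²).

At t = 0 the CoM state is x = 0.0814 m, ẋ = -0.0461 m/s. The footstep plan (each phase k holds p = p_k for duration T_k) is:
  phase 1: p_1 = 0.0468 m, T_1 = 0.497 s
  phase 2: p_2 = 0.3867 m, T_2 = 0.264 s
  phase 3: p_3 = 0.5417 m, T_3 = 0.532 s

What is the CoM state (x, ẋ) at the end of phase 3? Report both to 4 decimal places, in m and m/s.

phase 1: p=0.0468, T=0.497, ωT=1.466299, cosh=2.281973, sinh=2.051195; start (x,ẋ)=(0.081400, -0.046100) → end (x,ẋ)=(0.093705, 0.104188)
phase 2: p=0.3867, T=0.264, ωT=0.778879, cosh=1.318974, sinh=0.860054; start (x,ẋ)=(0.093705, 0.104188) → end (x,ẋ)=(0.030620, -0.606029)
phase 3: p=0.5417, T=0.532, ωT=1.569560, cosh=2.506334, sinh=2.298197; start (x,ẋ)=(0.030620, -0.606029) → end (x,ẋ)=(-1.211317, -4.984226)

x = -1.2113, ẋ = -4.9842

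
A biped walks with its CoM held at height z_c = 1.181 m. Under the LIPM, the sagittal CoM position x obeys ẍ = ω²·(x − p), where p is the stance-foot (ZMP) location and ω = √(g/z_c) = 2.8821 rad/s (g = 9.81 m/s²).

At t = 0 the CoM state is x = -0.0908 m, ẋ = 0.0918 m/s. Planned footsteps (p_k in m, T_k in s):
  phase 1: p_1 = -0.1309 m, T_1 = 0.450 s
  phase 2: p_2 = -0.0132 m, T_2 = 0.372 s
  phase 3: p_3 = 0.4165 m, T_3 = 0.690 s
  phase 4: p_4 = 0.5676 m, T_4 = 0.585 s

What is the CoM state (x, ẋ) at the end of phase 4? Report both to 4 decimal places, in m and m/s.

x = 0.0495, ẋ = -1.3783

phase 1: p=-0.1309, T=0.450, ωT=1.296945, cosh=1.965735, sinh=1.692369; start (x,ẋ)=(-0.090800, 0.091800) → end (x,ẋ)=(0.001831, 0.376045)
phase 2: p=-0.0132, T=0.372, ωT=1.072141, cosh=1.631952, sinh=1.289677; start (x,ẋ)=(0.001831, 0.376045) → end (x,ẋ)=(0.179602, 0.669557)
phase 3: p=0.4165, T=0.690, ωT=1.988649, cosh=3.721269, sinh=3.584388; start (x,ẋ)=(0.179602, 0.669557) → end (x,ẋ)=(0.367648, 0.044311)
phase 4: p=0.5676, T=0.585, ωT=1.686028, cosh=2.791627, sinh=2.606373; start (x,ẋ)=(0.367648, 0.044311) → end (x,ẋ)=(0.049481, -1.378303)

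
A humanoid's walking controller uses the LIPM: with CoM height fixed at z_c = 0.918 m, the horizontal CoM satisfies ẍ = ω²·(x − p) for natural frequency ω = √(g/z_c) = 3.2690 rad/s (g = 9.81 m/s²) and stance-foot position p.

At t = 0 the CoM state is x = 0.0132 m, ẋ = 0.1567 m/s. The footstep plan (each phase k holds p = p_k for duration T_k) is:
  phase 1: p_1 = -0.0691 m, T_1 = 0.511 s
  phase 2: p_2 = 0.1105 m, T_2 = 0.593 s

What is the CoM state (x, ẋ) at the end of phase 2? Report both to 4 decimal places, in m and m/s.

phase 1: p=-0.0691, T=0.511, ωT=1.670459, cosh=2.751384, sinh=2.563223; start (x,ẋ)=(0.013200, 0.156700) → end (x,ẋ)=(0.280207, 1.120748)
phase 2: p=0.1105, T=0.593, ωT=1.938517, cosh=3.546178, sinh=3.402261; start (x,ẋ)=(0.280207, 1.120748) → end (x,ẋ)=(1.878748, 5.861855)

x = 1.8787, ẋ = 5.8619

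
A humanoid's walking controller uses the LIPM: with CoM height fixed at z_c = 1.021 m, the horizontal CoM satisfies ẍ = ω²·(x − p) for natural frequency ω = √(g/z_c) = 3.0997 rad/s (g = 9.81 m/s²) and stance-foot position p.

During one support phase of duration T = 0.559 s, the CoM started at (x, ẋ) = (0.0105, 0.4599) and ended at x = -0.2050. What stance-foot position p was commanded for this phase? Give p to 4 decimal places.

p = 0.3350

ωT = 3.0997·0.559 = 1.732732; cosh(ωT) = 2.916444, sinh(ωT) = 2.739643
x(T) = p + (x₀−p)·cosh(ωT) + (ẋ₀/ω)·sinh(ωT) ⇒ p·(1 − cosh) = x(T) − x₀·cosh − (ẋ₀/ω)·sinh
numerator   = -0.2050 − (0.0105)·2.916444 − (0.4599/3.0997)·2.739643 = -0.642101
denominator = 1 − 2.916444 = -1.916444
p = -0.642101 / -1.916444 = 0.3350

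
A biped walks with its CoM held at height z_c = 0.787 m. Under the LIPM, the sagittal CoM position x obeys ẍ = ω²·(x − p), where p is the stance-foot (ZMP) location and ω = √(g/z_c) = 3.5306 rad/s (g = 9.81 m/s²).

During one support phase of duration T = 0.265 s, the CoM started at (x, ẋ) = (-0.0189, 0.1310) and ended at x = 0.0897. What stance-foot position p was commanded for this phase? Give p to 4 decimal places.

p = -0.1647

ωT = 3.5306·0.265 = 0.935609; cosh(ωT) = 1.470556, sinh(ωT) = 1.078209
x(T) = p + (x₀−p)·cosh(ωT) + (ẋ₀/ω)·sinh(ωT) ⇒ p·(1 − cosh) = x(T) − x₀·cosh − (ẋ₀/ω)·sinh
numerator   = 0.0897 − (-0.0189)·1.470556 − (0.1310/3.5306)·1.078209 = 0.077487
denominator = 1 − 1.470556 = -0.470556
p = 0.077487 / -0.470556 = -0.1647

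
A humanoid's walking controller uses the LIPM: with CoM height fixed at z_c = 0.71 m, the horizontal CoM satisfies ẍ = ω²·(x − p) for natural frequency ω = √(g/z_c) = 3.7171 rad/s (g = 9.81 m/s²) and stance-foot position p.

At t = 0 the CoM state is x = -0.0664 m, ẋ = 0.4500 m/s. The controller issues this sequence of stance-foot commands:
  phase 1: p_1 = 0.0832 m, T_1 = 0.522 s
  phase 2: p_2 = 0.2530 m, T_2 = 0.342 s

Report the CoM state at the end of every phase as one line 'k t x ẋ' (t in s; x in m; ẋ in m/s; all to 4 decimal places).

1 0.5220 -0.0356 -0.2969
2 0.8640 -0.4331 -2.3327

phase 1: p=0.0832, T=0.522, ωT=1.940326, cosh=3.552339, sinh=3.408682; start (x,ẋ)=(-0.066400, 0.450000) → end (x,ẋ)=(-0.035568, -0.296941)
phase 2: p=0.2530, T=0.342, ωT=1.271248, cosh=1.922891, sinh=1.642409; start (x,ẋ)=(-0.035568, -0.296941) → end (x,ẋ)=(-0.433088, -2.332691)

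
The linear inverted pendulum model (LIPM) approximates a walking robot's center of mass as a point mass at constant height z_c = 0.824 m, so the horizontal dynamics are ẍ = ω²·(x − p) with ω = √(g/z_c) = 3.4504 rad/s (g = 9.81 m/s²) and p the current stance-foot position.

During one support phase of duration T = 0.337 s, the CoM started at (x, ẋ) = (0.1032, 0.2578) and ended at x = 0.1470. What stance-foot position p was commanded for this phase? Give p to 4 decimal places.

p = 0.1879

ωT = 3.4504·0.337 = 1.162785; cosh(ωT) = 1.755722, sinh(ωT) = 1.443107
x(T) = p + (x₀−p)·cosh(ωT) + (ẋ₀/ω)·sinh(ωT) ⇒ p·(1 − cosh) = x(T) − x₀·cosh − (ẋ₀/ω)·sinh
numerator   = 0.1470 − (0.1032)·1.755722 − (0.2578/3.4504)·1.443107 = -0.142014
denominator = 1 − 1.755722 = -0.755722
p = -0.142014 / -0.755722 = 0.1879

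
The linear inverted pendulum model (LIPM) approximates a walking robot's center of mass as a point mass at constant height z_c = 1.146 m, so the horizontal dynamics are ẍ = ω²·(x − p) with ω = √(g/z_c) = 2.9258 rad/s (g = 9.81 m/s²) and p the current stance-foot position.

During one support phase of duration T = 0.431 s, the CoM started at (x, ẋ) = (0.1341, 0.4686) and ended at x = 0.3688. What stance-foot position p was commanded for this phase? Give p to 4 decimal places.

ωT = 2.9258·0.431 = 1.261020; cosh(ωT) = 1.906192, sinh(ωT) = 1.622827
x(T) = p + (x₀−p)·cosh(ωT) + (ẋ₀/ω)·sinh(ωT) ⇒ p·(1 − cosh) = x(T) − x₀·cosh − (ẋ₀/ω)·sinh
numerator   = 0.3688 − (0.1341)·1.906192 − (0.4686/2.9258)·1.622827 = -0.146734
denominator = 1 − 1.906192 = -0.906192
p = -0.146734 / -0.906192 = 0.1619

p = 0.1619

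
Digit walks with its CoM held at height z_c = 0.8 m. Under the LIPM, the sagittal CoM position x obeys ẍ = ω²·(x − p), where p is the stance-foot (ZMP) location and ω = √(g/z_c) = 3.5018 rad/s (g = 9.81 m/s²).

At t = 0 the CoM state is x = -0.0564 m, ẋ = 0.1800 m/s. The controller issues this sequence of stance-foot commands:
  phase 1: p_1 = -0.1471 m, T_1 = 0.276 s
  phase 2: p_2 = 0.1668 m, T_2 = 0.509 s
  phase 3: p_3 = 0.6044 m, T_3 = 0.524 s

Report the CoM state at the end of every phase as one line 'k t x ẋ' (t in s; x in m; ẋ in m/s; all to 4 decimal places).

phase 1: p=-0.1471, T=0.276, ωT=0.966497, cosh=1.504566, sinh=1.124153; start (x,ẋ)=(-0.056400, 0.180000) → end (x,ẋ)=(0.047148, 0.627868)
phase 2: p=0.1668, T=0.509, ωT=1.782416, cosh=3.056216, sinh=2.887985; start (x,ẋ)=(0.047148, 0.627868) → end (x,ẋ)=(0.318929, 0.708842)
phase 3: p=0.6044, T=0.524, ωT=1.834943, cosh=3.212200, sinh=3.052578; start (x,ẋ)=(0.318929, 0.708842) → end (x,ẋ)=(0.305321, -0.774600)

1 0.2760 0.0471 0.6279
2 0.7850 0.3189 0.7088
3 1.3090 0.3053 -0.7746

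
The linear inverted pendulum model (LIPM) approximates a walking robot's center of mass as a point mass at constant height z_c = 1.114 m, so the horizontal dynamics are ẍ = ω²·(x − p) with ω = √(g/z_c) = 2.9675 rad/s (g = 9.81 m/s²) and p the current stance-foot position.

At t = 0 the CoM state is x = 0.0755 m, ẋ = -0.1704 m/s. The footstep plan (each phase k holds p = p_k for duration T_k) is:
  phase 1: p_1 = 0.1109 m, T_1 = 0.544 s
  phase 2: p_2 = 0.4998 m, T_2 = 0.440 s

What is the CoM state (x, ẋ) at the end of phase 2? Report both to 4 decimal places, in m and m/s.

x = -1.1304, ẋ = -4.5284

phase 1: p=0.1109, T=0.544, ωT=1.614320, cosh=2.611748, sinh=2.412722; start (x,ẋ)=(0.075500, -0.170400) → end (x,ẋ)=(-0.120099, -0.698497)
phase 2: p=0.4998, T=0.440, ωT=1.305700, cosh=1.980627, sinh=1.709644; start (x,ẋ)=(-0.120099, -0.698497) → end (x,ẋ)=(-1.130410, -4.528441)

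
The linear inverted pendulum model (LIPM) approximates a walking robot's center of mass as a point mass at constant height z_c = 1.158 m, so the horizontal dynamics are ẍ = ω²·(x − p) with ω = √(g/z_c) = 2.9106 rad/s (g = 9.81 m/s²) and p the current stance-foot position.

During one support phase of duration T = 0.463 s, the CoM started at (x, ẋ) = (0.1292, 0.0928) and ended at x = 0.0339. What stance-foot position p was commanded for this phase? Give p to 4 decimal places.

ωT = 2.9106·0.463 = 1.347608; cosh(ωT) = 2.054035, sinh(ωT) = 1.794174
x(T) = p + (x₀−p)·cosh(ωT) + (ẋ₀/ω)·sinh(ωT) ⇒ p·(1 − cosh) = x(T) − x₀·cosh − (ẋ₀/ω)·sinh
numerator   = 0.0339 − (0.1292)·2.054035 − (0.0928/2.9106)·1.794174 = -0.288686
denominator = 1 − 2.054035 = -1.054035
p = -0.288686 / -1.054035 = 0.2739

p = 0.2739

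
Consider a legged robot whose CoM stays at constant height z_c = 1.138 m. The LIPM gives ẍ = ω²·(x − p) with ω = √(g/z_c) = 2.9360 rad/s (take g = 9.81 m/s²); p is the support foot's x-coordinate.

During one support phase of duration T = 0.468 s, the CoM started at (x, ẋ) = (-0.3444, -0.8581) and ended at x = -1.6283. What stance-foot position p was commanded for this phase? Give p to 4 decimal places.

p = 0.3301

ωT = 2.9360·0.468 = 1.374048; cosh(ωT) = 2.102197, sinh(ωT) = 1.849116
x(T) = p + (x₀−p)·cosh(ωT) + (ẋ₀/ω)·sinh(ωT) ⇒ p·(1 − cosh) = x(T) − x₀·cosh − (ẋ₀/ω)·sinh
numerator   = -1.6283 − (-0.3444)·2.102197 − (-0.8581/2.9360)·1.849116 = -0.363865
denominator = 1 − 2.102197 = -1.102197
p = -0.363865 / -1.102197 = 0.3301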